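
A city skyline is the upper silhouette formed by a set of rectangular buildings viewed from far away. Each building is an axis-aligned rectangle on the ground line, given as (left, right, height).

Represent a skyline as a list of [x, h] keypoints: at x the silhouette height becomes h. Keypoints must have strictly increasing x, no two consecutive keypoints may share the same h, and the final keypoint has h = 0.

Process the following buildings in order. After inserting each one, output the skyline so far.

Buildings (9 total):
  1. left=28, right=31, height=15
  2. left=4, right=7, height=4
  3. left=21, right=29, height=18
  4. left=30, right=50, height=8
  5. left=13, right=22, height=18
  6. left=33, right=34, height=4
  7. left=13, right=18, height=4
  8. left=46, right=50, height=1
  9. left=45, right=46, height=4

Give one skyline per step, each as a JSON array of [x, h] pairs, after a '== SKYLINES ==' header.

== SKYLINES ==
[[28,15],[31,0]]
[[4,4],[7,0],[28,15],[31,0]]
[[4,4],[7,0],[21,18],[29,15],[31,0]]
[[4,4],[7,0],[21,18],[29,15],[31,8],[50,0]]
[[4,4],[7,0],[13,18],[29,15],[31,8],[50,0]]
[[4,4],[7,0],[13,18],[29,15],[31,8],[50,0]]
[[4,4],[7,0],[13,18],[29,15],[31,8],[50,0]]
[[4,4],[7,0],[13,18],[29,15],[31,8],[50,0]]
[[4,4],[7,0],[13,18],[29,15],[31,8],[50,0]]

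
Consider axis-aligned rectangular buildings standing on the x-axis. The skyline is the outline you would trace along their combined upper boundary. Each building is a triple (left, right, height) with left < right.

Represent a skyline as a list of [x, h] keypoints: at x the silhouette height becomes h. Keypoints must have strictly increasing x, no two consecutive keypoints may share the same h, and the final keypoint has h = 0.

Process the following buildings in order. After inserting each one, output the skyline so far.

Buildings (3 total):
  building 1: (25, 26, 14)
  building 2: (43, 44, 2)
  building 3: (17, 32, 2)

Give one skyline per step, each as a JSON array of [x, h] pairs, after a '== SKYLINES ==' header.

== SKYLINES ==
[[25,14],[26,0]]
[[25,14],[26,0],[43,2],[44,0]]
[[17,2],[25,14],[26,2],[32,0],[43,2],[44,0]]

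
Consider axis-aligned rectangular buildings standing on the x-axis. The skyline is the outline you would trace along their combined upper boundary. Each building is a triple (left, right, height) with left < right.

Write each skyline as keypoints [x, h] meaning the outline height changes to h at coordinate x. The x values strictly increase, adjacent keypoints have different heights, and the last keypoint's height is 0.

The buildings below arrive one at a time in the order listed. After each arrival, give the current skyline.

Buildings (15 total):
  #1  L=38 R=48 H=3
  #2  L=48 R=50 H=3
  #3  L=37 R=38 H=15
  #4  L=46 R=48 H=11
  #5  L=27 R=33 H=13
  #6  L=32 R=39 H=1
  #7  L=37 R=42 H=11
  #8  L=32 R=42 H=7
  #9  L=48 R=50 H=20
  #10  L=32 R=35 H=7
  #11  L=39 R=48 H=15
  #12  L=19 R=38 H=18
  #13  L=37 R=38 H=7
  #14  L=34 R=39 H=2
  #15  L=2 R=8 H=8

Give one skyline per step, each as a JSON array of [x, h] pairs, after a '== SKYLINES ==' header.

== SKYLINES ==
[[38,3],[48,0]]
[[38,3],[50,0]]
[[37,15],[38,3],[50,0]]
[[37,15],[38,3],[46,11],[48,3],[50,0]]
[[27,13],[33,0],[37,15],[38,3],[46,11],[48,3],[50,0]]
[[27,13],[33,1],[37,15],[38,3],[46,11],[48,3],[50,0]]
[[27,13],[33,1],[37,15],[38,11],[42,3],[46,11],[48,3],[50,0]]
[[27,13],[33,7],[37,15],[38,11],[42,3],[46,11],[48,3],[50,0]]
[[27,13],[33,7],[37,15],[38,11],[42,3],[46,11],[48,20],[50,0]]
[[27,13],[33,7],[37,15],[38,11],[42,3],[46,11],[48,20],[50,0]]
[[27,13],[33,7],[37,15],[38,11],[39,15],[48,20],[50,0]]
[[19,18],[38,11],[39,15],[48,20],[50,0]]
[[19,18],[38,11],[39,15],[48,20],[50,0]]
[[19,18],[38,11],[39,15],[48,20],[50,0]]
[[2,8],[8,0],[19,18],[38,11],[39,15],[48,20],[50,0]]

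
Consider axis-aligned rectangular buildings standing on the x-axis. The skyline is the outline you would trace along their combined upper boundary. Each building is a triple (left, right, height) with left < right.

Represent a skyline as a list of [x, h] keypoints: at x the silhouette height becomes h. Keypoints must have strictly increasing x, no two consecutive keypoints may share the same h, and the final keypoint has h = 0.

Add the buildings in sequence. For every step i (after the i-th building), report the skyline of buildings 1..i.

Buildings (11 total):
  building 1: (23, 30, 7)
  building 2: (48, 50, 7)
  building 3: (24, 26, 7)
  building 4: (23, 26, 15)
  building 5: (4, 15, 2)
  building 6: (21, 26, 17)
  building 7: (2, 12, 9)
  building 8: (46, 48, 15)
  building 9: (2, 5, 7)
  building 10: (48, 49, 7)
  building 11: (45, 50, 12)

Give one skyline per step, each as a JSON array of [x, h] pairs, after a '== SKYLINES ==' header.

== SKYLINES ==
[[23,7],[30,0]]
[[23,7],[30,0],[48,7],[50,0]]
[[23,7],[30,0],[48,7],[50,0]]
[[23,15],[26,7],[30,0],[48,7],[50,0]]
[[4,2],[15,0],[23,15],[26,7],[30,0],[48,7],[50,0]]
[[4,2],[15,0],[21,17],[26,7],[30,0],[48,7],[50,0]]
[[2,9],[12,2],[15,0],[21,17],[26,7],[30,0],[48,7],[50,0]]
[[2,9],[12,2],[15,0],[21,17],[26,7],[30,0],[46,15],[48,7],[50,0]]
[[2,9],[12,2],[15,0],[21,17],[26,7],[30,0],[46,15],[48,7],[50,0]]
[[2,9],[12,2],[15,0],[21,17],[26,7],[30,0],[46,15],[48,7],[50,0]]
[[2,9],[12,2],[15,0],[21,17],[26,7],[30,0],[45,12],[46,15],[48,12],[50,0]]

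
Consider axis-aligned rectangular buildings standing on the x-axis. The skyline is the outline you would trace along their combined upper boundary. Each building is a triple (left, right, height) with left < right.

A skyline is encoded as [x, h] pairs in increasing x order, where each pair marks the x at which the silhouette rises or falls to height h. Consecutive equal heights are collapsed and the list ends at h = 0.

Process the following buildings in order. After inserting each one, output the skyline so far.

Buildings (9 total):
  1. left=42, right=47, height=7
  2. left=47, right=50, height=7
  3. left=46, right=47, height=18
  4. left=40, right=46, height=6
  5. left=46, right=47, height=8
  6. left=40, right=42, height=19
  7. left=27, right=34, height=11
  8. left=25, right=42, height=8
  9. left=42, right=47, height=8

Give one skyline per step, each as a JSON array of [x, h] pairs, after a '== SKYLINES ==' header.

== SKYLINES ==
[[42,7],[47,0]]
[[42,7],[50,0]]
[[42,7],[46,18],[47,7],[50,0]]
[[40,6],[42,7],[46,18],[47,7],[50,0]]
[[40,6],[42,7],[46,18],[47,7],[50,0]]
[[40,19],[42,7],[46,18],[47,7],[50,0]]
[[27,11],[34,0],[40,19],[42,7],[46,18],[47,7],[50,0]]
[[25,8],[27,11],[34,8],[40,19],[42,7],[46,18],[47,7],[50,0]]
[[25,8],[27,11],[34,8],[40,19],[42,8],[46,18],[47,7],[50,0]]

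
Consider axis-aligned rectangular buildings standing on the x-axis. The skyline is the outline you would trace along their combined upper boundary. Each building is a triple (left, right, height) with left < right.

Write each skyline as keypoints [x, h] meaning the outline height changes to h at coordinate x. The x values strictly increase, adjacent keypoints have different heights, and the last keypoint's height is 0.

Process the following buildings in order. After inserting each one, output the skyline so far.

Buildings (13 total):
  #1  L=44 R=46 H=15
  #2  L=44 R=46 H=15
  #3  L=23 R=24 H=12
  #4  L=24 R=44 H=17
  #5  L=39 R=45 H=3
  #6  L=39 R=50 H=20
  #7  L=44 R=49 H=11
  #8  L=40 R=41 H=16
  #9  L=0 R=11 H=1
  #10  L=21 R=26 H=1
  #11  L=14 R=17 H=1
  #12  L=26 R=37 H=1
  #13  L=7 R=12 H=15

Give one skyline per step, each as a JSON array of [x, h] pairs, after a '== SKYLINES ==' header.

== SKYLINES ==
[[44,15],[46,0]]
[[44,15],[46,0]]
[[23,12],[24,0],[44,15],[46,0]]
[[23,12],[24,17],[44,15],[46,0]]
[[23,12],[24,17],[44,15],[46,0]]
[[23,12],[24,17],[39,20],[50,0]]
[[23,12],[24,17],[39,20],[50,0]]
[[23,12],[24,17],[39,20],[50,0]]
[[0,1],[11,0],[23,12],[24,17],[39,20],[50,0]]
[[0,1],[11,0],[21,1],[23,12],[24,17],[39,20],[50,0]]
[[0,1],[11,0],[14,1],[17,0],[21,1],[23,12],[24,17],[39,20],[50,0]]
[[0,1],[11,0],[14,1],[17,0],[21,1],[23,12],[24,17],[39,20],[50,0]]
[[0,1],[7,15],[12,0],[14,1],[17,0],[21,1],[23,12],[24,17],[39,20],[50,0]]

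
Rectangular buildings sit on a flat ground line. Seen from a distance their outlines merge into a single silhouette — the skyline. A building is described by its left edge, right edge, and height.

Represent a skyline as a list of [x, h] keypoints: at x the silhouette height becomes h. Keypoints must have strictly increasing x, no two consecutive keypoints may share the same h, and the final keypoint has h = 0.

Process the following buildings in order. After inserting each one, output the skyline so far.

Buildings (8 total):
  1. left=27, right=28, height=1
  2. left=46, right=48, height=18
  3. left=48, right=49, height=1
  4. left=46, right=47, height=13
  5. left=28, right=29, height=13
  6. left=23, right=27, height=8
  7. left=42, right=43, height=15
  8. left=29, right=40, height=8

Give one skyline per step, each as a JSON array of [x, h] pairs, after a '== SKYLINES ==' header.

== SKYLINES ==
[[27,1],[28,0]]
[[27,1],[28,0],[46,18],[48,0]]
[[27,1],[28,0],[46,18],[48,1],[49,0]]
[[27,1],[28,0],[46,18],[48,1],[49,0]]
[[27,1],[28,13],[29,0],[46,18],[48,1],[49,0]]
[[23,8],[27,1],[28,13],[29,0],[46,18],[48,1],[49,0]]
[[23,8],[27,1],[28,13],[29,0],[42,15],[43,0],[46,18],[48,1],[49,0]]
[[23,8],[27,1],[28,13],[29,8],[40,0],[42,15],[43,0],[46,18],[48,1],[49,0]]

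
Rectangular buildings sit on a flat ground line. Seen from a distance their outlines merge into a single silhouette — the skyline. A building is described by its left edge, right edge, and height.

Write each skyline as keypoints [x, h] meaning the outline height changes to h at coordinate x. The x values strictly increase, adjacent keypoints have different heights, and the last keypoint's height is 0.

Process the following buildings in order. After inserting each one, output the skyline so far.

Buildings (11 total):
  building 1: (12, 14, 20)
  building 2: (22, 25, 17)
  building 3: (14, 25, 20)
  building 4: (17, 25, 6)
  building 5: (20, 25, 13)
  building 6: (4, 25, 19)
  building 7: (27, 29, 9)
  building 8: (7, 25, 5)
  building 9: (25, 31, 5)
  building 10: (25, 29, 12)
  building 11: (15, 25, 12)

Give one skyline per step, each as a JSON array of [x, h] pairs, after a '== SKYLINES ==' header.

== SKYLINES ==
[[12,20],[14,0]]
[[12,20],[14,0],[22,17],[25,0]]
[[12,20],[25,0]]
[[12,20],[25,0]]
[[12,20],[25,0]]
[[4,19],[12,20],[25,0]]
[[4,19],[12,20],[25,0],[27,9],[29,0]]
[[4,19],[12,20],[25,0],[27,9],[29,0]]
[[4,19],[12,20],[25,5],[27,9],[29,5],[31,0]]
[[4,19],[12,20],[25,12],[29,5],[31,0]]
[[4,19],[12,20],[25,12],[29,5],[31,0]]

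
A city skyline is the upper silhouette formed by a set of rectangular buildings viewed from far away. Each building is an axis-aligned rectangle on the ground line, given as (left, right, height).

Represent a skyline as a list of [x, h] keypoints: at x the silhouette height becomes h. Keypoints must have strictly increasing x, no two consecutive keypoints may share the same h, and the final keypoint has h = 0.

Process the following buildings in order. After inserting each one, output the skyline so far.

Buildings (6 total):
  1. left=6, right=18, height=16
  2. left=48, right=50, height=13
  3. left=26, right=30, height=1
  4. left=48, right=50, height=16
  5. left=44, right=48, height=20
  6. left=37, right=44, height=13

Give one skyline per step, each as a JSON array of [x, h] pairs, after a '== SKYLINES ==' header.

== SKYLINES ==
[[6,16],[18,0]]
[[6,16],[18,0],[48,13],[50,0]]
[[6,16],[18,0],[26,1],[30,0],[48,13],[50,0]]
[[6,16],[18,0],[26,1],[30,0],[48,16],[50,0]]
[[6,16],[18,0],[26,1],[30,0],[44,20],[48,16],[50,0]]
[[6,16],[18,0],[26,1],[30,0],[37,13],[44,20],[48,16],[50,0]]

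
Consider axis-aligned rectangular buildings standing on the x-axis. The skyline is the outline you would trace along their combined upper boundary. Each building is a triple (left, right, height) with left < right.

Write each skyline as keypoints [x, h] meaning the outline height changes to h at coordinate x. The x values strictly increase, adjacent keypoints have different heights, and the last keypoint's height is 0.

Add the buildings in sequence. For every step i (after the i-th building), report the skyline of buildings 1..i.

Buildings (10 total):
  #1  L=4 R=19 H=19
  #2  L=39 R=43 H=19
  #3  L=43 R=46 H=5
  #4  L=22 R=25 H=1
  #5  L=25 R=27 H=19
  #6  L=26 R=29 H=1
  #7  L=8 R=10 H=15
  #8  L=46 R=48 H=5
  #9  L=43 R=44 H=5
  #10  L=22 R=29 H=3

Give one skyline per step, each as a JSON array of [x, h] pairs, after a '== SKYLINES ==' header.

== SKYLINES ==
[[4,19],[19,0]]
[[4,19],[19,0],[39,19],[43,0]]
[[4,19],[19,0],[39,19],[43,5],[46,0]]
[[4,19],[19,0],[22,1],[25,0],[39,19],[43,5],[46,0]]
[[4,19],[19,0],[22,1],[25,19],[27,0],[39,19],[43,5],[46,0]]
[[4,19],[19,0],[22,1],[25,19],[27,1],[29,0],[39,19],[43,5],[46,0]]
[[4,19],[19,0],[22,1],[25,19],[27,1],[29,0],[39,19],[43,5],[46,0]]
[[4,19],[19,0],[22,1],[25,19],[27,1],[29,0],[39,19],[43,5],[48,0]]
[[4,19],[19,0],[22,1],[25,19],[27,1],[29,0],[39,19],[43,5],[48,0]]
[[4,19],[19,0],[22,3],[25,19],[27,3],[29,0],[39,19],[43,5],[48,0]]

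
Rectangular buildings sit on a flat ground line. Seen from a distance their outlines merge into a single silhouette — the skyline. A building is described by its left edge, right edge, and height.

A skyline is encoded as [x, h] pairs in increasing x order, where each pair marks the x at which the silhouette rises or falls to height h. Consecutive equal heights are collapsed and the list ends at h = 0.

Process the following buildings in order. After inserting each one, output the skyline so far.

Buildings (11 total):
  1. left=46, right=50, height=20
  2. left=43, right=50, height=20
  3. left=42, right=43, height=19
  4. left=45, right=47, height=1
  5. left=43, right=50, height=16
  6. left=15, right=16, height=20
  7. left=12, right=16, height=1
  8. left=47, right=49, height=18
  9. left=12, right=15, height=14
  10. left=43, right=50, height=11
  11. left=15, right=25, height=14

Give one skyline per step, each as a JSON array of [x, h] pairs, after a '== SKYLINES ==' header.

== SKYLINES ==
[[46,20],[50,0]]
[[43,20],[50,0]]
[[42,19],[43,20],[50,0]]
[[42,19],[43,20],[50,0]]
[[42,19],[43,20],[50,0]]
[[15,20],[16,0],[42,19],[43,20],[50,0]]
[[12,1],[15,20],[16,0],[42,19],[43,20],[50,0]]
[[12,1],[15,20],[16,0],[42,19],[43,20],[50,0]]
[[12,14],[15,20],[16,0],[42,19],[43,20],[50,0]]
[[12,14],[15,20],[16,0],[42,19],[43,20],[50,0]]
[[12,14],[15,20],[16,14],[25,0],[42,19],[43,20],[50,0]]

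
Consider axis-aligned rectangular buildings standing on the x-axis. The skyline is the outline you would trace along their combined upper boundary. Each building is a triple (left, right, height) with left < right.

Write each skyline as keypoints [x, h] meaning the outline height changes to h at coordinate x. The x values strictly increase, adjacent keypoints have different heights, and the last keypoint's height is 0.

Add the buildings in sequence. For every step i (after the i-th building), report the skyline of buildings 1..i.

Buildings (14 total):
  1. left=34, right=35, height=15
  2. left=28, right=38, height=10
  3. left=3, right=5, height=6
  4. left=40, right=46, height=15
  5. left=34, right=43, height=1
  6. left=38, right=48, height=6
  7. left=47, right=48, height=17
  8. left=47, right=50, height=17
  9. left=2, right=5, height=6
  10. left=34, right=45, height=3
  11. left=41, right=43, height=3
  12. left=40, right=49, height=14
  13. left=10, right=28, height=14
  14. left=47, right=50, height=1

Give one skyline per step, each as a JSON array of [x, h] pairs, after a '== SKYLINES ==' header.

== SKYLINES ==
[[34,15],[35,0]]
[[28,10],[34,15],[35,10],[38,0]]
[[3,6],[5,0],[28,10],[34,15],[35,10],[38,0]]
[[3,6],[5,0],[28,10],[34,15],[35,10],[38,0],[40,15],[46,0]]
[[3,6],[5,0],[28,10],[34,15],[35,10],[38,1],[40,15],[46,0]]
[[3,6],[5,0],[28,10],[34,15],[35,10],[38,6],[40,15],[46,6],[48,0]]
[[3,6],[5,0],[28,10],[34,15],[35,10],[38,6],[40,15],[46,6],[47,17],[48,0]]
[[3,6],[5,0],[28,10],[34,15],[35,10],[38,6],[40,15],[46,6],[47,17],[50,0]]
[[2,6],[5,0],[28,10],[34,15],[35,10],[38,6],[40,15],[46,6],[47,17],[50,0]]
[[2,6],[5,0],[28,10],[34,15],[35,10],[38,6],[40,15],[46,6],[47,17],[50,0]]
[[2,6],[5,0],[28,10],[34,15],[35,10],[38,6],[40,15],[46,6],[47,17],[50,0]]
[[2,6],[5,0],[28,10],[34,15],[35,10],[38,6],[40,15],[46,14],[47,17],[50,0]]
[[2,6],[5,0],[10,14],[28,10],[34,15],[35,10],[38,6],[40,15],[46,14],[47,17],[50,0]]
[[2,6],[5,0],[10,14],[28,10],[34,15],[35,10],[38,6],[40,15],[46,14],[47,17],[50,0]]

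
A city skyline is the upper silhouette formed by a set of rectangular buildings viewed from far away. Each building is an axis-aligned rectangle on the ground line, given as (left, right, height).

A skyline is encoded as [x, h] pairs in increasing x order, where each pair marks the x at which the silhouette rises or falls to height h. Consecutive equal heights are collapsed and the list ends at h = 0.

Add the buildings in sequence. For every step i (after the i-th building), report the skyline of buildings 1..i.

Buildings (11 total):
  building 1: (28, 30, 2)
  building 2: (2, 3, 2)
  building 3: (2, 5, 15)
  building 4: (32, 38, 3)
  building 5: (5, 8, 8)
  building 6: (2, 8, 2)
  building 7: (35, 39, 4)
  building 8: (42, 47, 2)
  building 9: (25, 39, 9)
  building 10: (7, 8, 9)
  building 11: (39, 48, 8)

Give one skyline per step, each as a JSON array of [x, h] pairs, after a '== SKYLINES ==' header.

== SKYLINES ==
[[28,2],[30,0]]
[[2,2],[3,0],[28,2],[30,0]]
[[2,15],[5,0],[28,2],[30,0]]
[[2,15],[5,0],[28,2],[30,0],[32,3],[38,0]]
[[2,15],[5,8],[8,0],[28,2],[30,0],[32,3],[38,0]]
[[2,15],[5,8],[8,0],[28,2],[30,0],[32,3],[38,0]]
[[2,15],[5,8],[8,0],[28,2],[30,0],[32,3],[35,4],[39,0]]
[[2,15],[5,8],[8,0],[28,2],[30,0],[32,3],[35,4],[39,0],[42,2],[47,0]]
[[2,15],[5,8],[8,0],[25,9],[39,0],[42,2],[47,0]]
[[2,15],[5,8],[7,9],[8,0],[25,9],[39,0],[42,2],[47,0]]
[[2,15],[5,8],[7,9],[8,0],[25,9],[39,8],[48,0]]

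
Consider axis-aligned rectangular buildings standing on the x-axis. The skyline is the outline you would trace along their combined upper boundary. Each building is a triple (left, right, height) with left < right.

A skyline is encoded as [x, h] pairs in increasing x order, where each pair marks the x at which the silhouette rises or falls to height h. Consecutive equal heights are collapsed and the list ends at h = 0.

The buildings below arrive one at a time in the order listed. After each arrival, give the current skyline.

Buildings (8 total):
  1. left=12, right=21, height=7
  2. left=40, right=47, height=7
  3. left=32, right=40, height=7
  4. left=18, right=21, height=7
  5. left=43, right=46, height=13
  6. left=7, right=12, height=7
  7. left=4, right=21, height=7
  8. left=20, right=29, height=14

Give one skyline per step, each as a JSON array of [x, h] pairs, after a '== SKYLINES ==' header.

== SKYLINES ==
[[12,7],[21,0]]
[[12,7],[21,0],[40,7],[47,0]]
[[12,7],[21,0],[32,7],[47,0]]
[[12,7],[21,0],[32,7],[47,0]]
[[12,7],[21,0],[32,7],[43,13],[46,7],[47,0]]
[[7,7],[21,0],[32,7],[43,13],[46,7],[47,0]]
[[4,7],[21,0],[32,7],[43,13],[46,7],[47,0]]
[[4,7],[20,14],[29,0],[32,7],[43,13],[46,7],[47,0]]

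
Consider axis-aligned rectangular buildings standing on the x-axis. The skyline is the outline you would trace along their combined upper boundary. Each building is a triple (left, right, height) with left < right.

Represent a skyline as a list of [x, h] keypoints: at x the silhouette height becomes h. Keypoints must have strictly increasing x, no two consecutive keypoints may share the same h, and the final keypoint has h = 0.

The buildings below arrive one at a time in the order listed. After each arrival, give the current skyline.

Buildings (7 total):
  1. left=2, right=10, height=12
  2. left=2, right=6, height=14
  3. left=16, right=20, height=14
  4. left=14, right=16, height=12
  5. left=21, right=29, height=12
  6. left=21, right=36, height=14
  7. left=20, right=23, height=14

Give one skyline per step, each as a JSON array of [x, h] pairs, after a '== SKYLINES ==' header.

== SKYLINES ==
[[2,12],[10,0]]
[[2,14],[6,12],[10,0]]
[[2,14],[6,12],[10,0],[16,14],[20,0]]
[[2,14],[6,12],[10,0],[14,12],[16,14],[20,0]]
[[2,14],[6,12],[10,0],[14,12],[16,14],[20,0],[21,12],[29,0]]
[[2,14],[6,12],[10,0],[14,12],[16,14],[20,0],[21,14],[36,0]]
[[2,14],[6,12],[10,0],[14,12],[16,14],[36,0]]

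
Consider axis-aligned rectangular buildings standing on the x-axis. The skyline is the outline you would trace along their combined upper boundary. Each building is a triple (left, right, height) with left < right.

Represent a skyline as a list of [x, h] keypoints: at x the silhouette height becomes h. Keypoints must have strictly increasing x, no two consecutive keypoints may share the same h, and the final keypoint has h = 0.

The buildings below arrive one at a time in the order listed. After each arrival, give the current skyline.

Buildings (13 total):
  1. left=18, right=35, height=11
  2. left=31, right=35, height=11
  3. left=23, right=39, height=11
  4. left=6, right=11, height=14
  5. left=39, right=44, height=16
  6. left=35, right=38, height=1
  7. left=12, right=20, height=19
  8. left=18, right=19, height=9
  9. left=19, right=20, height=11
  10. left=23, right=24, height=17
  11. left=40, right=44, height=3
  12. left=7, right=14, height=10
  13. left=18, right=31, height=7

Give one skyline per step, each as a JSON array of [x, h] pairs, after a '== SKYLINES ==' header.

== SKYLINES ==
[[18,11],[35,0]]
[[18,11],[35,0]]
[[18,11],[39,0]]
[[6,14],[11,0],[18,11],[39,0]]
[[6,14],[11,0],[18,11],[39,16],[44,0]]
[[6,14],[11,0],[18,11],[39,16],[44,0]]
[[6,14],[11,0],[12,19],[20,11],[39,16],[44,0]]
[[6,14],[11,0],[12,19],[20,11],[39,16],[44,0]]
[[6,14],[11,0],[12,19],[20,11],[39,16],[44,0]]
[[6,14],[11,0],[12,19],[20,11],[23,17],[24,11],[39,16],[44,0]]
[[6,14],[11,0],[12,19],[20,11],[23,17],[24,11],[39,16],[44,0]]
[[6,14],[11,10],[12,19],[20,11],[23,17],[24,11],[39,16],[44,0]]
[[6,14],[11,10],[12,19],[20,11],[23,17],[24,11],[39,16],[44,0]]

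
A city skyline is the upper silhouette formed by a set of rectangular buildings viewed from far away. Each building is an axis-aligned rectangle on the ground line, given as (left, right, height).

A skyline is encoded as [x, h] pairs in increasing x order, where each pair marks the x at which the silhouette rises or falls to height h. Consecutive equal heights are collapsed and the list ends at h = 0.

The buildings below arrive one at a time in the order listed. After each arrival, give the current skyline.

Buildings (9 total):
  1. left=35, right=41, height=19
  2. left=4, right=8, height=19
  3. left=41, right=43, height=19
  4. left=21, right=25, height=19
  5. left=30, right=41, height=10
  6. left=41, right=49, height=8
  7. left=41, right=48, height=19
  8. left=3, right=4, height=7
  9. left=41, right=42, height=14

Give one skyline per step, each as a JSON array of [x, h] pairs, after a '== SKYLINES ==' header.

== SKYLINES ==
[[35,19],[41,0]]
[[4,19],[8,0],[35,19],[41,0]]
[[4,19],[8,0],[35,19],[43,0]]
[[4,19],[8,0],[21,19],[25,0],[35,19],[43,0]]
[[4,19],[8,0],[21,19],[25,0],[30,10],[35,19],[43,0]]
[[4,19],[8,0],[21,19],[25,0],[30,10],[35,19],[43,8],[49,0]]
[[4,19],[8,0],[21,19],[25,0],[30,10],[35,19],[48,8],[49,0]]
[[3,7],[4,19],[8,0],[21,19],[25,0],[30,10],[35,19],[48,8],[49,0]]
[[3,7],[4,19],[8,0],[21,19],[25,0],[30,10],[35,19],[48,8],[49,0]]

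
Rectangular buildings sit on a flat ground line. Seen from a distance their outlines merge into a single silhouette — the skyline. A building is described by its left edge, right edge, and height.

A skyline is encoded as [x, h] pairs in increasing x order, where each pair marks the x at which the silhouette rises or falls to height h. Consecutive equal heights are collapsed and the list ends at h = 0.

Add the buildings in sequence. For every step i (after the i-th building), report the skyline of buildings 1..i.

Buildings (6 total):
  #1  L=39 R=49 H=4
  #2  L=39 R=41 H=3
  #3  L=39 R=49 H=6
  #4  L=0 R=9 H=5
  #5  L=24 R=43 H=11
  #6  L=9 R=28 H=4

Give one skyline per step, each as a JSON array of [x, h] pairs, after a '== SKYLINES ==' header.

== SKYLINES ==
[[39,4],[49,0]]
[[39,4],[49,0]]
[[39,6],[49,0]]
[[0,5],[9,0],[39,6],[49,0]]
[[0,5],[9,0],[24,11],[43,6],[49,0]]
[[0,5],[9,4],[24,11],[43,6],[49,0]]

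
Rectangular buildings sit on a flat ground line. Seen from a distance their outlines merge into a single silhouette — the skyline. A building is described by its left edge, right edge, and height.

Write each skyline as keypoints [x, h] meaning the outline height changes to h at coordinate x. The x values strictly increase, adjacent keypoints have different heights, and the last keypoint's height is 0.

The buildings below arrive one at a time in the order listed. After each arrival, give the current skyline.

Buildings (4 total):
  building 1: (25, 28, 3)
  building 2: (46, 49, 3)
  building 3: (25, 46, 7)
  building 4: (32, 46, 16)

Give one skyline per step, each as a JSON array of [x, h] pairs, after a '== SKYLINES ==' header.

== SKYLINES ==
[[25,3],[28,0]]
[[25,3],[28,0],[46,3],[49,0]]
[[25,7],[46,3],[49,0]]
[[25,7],[32,16],[46,3],[49,0]]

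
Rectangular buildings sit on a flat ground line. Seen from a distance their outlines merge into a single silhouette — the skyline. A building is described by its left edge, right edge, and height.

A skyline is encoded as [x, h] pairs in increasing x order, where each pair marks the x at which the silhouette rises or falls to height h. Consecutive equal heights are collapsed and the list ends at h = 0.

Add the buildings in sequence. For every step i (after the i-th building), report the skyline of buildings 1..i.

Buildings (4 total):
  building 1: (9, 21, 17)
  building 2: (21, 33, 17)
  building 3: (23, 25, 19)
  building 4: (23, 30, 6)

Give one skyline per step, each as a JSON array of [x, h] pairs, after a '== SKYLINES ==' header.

== SKYLINES ==
[[9,17],[21,0]]
[[9,17],[33,0]]
[[9,17],[23,19],[25,17],[33,0]]
[[9,17],[23,19],[25,17],[33,0]]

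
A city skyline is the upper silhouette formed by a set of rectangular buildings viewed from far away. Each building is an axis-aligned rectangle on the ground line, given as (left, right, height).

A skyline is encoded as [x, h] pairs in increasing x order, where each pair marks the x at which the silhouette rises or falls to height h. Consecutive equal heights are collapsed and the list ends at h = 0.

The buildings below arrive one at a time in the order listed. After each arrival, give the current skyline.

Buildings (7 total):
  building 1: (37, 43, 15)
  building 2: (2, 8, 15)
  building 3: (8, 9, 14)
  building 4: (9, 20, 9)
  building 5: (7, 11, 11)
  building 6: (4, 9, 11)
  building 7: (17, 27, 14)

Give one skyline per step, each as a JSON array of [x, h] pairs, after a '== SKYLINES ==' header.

== SKYLINES ==
[[37,15],[43,0]]
[[2,15],[8,0],[37,15],[43,0]]
[[2,15],[8,14],[9,0],[37,15],[43,0]]
[[2,15],[8,14],[9,9],[20,0],[37,15],[43,0]]
[[2,15],[8,14],[9,11],[11,9],[20,0],[37,15],[43,0]]
[[2,15],[8,14],[9,11],[11,9],[20,0],[37,15],[43,0]]
[[2,15],[8,14],[9,11],[11,9],[17,14],[27,0],[37,15],[43,0]]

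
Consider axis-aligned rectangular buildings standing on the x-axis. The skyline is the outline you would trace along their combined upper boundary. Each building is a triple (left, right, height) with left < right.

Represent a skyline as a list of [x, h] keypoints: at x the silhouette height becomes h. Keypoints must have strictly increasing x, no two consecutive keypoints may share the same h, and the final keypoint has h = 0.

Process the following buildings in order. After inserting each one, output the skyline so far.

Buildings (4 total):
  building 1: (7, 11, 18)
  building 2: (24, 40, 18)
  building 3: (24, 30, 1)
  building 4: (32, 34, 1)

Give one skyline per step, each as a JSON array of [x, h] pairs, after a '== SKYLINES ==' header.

== SKYLINES ==
[[7,18],[11,0]]
[[7,18],[11,0],[24,18],[40,0]]
[[7,18],[11,0],[24,18],[40,0]]
[[7,18],[11,0],[24,18],[40,0]]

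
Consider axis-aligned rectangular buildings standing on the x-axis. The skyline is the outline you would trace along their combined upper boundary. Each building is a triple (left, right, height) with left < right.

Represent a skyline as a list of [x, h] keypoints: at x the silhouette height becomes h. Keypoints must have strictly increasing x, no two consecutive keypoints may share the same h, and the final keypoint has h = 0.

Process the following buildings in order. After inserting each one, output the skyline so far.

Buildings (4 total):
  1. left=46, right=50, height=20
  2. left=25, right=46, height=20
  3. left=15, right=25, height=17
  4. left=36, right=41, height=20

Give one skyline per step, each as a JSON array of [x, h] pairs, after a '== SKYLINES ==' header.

== SKYLINES ==
[[46,20],[50,0]]
[[25,20],[50,0]]
[[15,17],[25,20],[50,0]]
[[15,17],[25,20],[50,0]]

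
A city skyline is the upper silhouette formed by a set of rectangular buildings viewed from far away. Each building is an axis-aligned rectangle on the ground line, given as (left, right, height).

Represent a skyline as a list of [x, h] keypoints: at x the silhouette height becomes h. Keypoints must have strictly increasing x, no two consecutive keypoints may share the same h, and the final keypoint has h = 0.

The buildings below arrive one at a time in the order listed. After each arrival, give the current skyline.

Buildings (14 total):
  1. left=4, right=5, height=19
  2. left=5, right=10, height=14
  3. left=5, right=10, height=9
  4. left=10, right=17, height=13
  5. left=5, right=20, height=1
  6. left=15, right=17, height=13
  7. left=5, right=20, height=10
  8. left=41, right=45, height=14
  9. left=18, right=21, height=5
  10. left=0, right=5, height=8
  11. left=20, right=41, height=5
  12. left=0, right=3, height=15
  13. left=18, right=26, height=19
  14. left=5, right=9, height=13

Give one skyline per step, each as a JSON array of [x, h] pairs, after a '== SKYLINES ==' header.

== SKYLINES ==
[[4,19],[5,0]]
[[4,19],[5,14],[10,0]]
[[4,19],[5,14],[10,0]]
[[4,19],[5,14],[10,13],[17,0]]
[[4,19],[5,14],[10,13],[17,1],[20,0]]
[[4,19],[5,14],[10,13],[17,1],[20,0]]
[[4,19],[5,14],[10,13],[17,10],[20,0]]
[[4,19],[5,14],[10,13],[17,10],[20,0],[41,14],[45,0]]
[[4,19],[5,14],[10,13],[17,10],[20,5],[21,0],[41,14],[45,0]]
[[0,8],[4,19],[5,14],[10,13],[17,10],[20,5],[21,0],[41,14],[45,0]]
[[0,8],[4,19],[5,14],[10,13],[17,10],[20,5],[41,14],[45,0]]
[[0,15],[3,8],[4,19],[5,14],[10,13],[17,10],[20,5],[41,14],[45,0]]
[[0,15],[3,8],[4,19],[5,14],[10,13],[17,10],[18,19],[26,5],[41,14],[45,0]]
[[0,15],[3,8],[4,19],[5,14],[10,13],[17,10],[18,19],[26,5],[41,14],[45,0]]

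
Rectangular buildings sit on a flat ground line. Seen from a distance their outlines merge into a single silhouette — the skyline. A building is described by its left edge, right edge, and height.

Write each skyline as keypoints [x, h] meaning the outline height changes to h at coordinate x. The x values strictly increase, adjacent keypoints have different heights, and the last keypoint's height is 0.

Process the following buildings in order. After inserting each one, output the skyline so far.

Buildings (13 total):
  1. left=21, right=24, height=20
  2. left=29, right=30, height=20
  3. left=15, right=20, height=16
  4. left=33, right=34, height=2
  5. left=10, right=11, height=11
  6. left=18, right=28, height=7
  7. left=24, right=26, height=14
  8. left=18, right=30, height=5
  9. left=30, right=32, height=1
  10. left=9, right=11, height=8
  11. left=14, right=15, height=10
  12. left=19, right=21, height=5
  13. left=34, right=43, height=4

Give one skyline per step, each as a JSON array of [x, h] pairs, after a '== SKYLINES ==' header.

== SKYLINES ==
[[21,20],[24,0]]
[[21,20],[24,0],[29,20],[30,0]]
[[15,16],[20,0],[21,20],[24,0],[29,20],[30,0]]
[[15,16],[20,0],[21,20],[24,0],[29,20],[30,0],[33,2],[34,0]]
[[10,11],[11,0],[15,16],[20,0],[21,20],[24,0],[29,20],[30,0],[33,2],[34,0]]
[[10,11],[11,0],[15,16],[20,7],[21,20],[24,7],[28,0],[29,20],[30,0],[33,2],[34,0]]
[[10,11],[11,0],[15,16],[20,7],[21,20],[24,14],[26,7],[28,0],[29,20],[30,0],[33,2],[34,0]]
[[10,11],[11,0],[15,16],[20,7],[21,20],[24,14],[26,7],[28,5],[29,20],[30,0],[33,2],[34,0]]
[[10,11],[11,0],[15,16],[20,7],[21,20],[24,14],[26,7],[28,5],[29,20],[30,1],[32,0],[33,2],[34,0]]
[[9,8],[10,11],[11,0],[15,16],[20,7],[21,20],[24,14],[26,7],[28,5],[29,20],[30,1],[32,0],[33,2],[34,0]]
[[9,8],[10,11],[11,0],[14,10],[15,16],[20,7],[21,20],[24,14],[26,7],[28,5],[29,20],[30,1],[32,0],[33,2],[34,0]]
[[9,8],[10,11],[11,0],[14,10],[15,16],[20,7],[21,20],[24,14],[26,7],[28,5],[29,20],[30,1],[32,0],[33,2],[34,0]]
[[9,8],[10,11],[11,0],[14,10],[15,16],[20,7],[21,20],[24,14],[26,7],[28,5],[29,20],[30,1],[32,0],[33,2],[34,4],[43,0]]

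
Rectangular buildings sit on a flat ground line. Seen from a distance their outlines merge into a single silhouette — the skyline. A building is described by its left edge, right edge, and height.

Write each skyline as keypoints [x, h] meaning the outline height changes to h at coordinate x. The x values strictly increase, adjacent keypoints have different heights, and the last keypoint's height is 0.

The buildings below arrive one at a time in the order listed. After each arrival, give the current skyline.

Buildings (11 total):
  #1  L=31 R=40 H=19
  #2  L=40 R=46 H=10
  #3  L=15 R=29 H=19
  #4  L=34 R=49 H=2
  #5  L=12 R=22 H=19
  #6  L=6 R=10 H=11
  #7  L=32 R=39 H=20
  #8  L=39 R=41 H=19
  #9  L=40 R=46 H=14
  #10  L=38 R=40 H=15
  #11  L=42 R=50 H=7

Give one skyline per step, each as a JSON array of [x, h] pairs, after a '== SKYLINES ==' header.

== SKYLINES ==
[[31,19],[40,0]]
[[31,19],[40,10],[46,0]]
[[15,19],[29,0],[31,19],[40,10],[46,0]]
[[15,19],[29,0],[31,19],[40,10],[46,2],[49,0]]
[[12,19],[29,0],[31,19],[40,10],[46,2],[49,0]]
[[6,11],[10,0],[12,19],[29,0],[31,19],[40,10],[46,2],[49,0]]
[[6,11],[10,0],[12,19],[29,0],[31,19],[32,20],[39,19],[40,10],[46,2],[49,0]]
[[6,11],[10,0],[12,19],[29,0],[31,19],[32,20],[39,19],[41,10],[46,2],[49,0]]
[[6,11],[10,0],[12,19],[29,0],[31,19],[32,20],[39,19],[41,14],[46,2],[49,0]]
[[6,11],[10,0],[12,19],[29,0],[31,19],[32,20],[39,19],[41,14],[46,2],[49,0]]
[[6,11],[10,0],[12,19],[29,0],[31,19],[32,20],[39,19],[41,14],[46,7],[50,0]]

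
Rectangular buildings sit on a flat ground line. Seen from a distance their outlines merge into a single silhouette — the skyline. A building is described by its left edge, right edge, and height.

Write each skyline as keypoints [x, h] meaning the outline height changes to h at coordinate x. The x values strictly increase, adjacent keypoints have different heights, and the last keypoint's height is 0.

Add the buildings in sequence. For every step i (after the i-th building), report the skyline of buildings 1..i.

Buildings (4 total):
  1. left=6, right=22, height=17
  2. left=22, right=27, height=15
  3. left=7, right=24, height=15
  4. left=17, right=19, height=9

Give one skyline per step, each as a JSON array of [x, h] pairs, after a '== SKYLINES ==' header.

== SKYLINES ==
[[6,17],[22,0]]
[[6,17],[22,15],[27,0]]
[[6,17],[22,15],[27,0]]
[[6,17],[22,15],[27,0]]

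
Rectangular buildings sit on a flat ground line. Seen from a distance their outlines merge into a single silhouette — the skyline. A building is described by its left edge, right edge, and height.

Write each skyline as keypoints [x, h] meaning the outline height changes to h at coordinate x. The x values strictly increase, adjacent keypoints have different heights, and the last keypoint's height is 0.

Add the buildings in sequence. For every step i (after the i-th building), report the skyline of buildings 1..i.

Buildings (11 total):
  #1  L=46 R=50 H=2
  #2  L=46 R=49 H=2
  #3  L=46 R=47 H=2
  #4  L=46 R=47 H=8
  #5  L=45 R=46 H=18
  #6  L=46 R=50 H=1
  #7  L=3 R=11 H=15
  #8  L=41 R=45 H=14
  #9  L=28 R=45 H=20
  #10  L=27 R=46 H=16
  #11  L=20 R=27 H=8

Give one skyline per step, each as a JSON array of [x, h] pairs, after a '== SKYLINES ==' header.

== SKYLINES ==
[[46,2],[50,0]]
[[46,2],[50,0]]
[[46,2],[50,0]]
[[46,8],[47,2],[50,0]]
[[45,18],[46,8],[47,2],[50,0]]
[[45,18],[46,8],[47,2],[50,0]]
[[3,15],[11,0],[45,18],[46,8],[47,2],[50,0]]
[[3,15],[11,0],[41,14],[45,18],[46,8],[47,2],[50,0]]
[[3,15],[11,0],[28,20],[45,18],[46,8],[47,2],[50,0]]
[[3,15],[11,0],[27,16],[28,20],[45,18],[46,8],[47,2],[50,0]]
[[3,15],[11,0],[20,8],[27,16],[28,20],[45,18],[46,8],[47,2],[50,0]]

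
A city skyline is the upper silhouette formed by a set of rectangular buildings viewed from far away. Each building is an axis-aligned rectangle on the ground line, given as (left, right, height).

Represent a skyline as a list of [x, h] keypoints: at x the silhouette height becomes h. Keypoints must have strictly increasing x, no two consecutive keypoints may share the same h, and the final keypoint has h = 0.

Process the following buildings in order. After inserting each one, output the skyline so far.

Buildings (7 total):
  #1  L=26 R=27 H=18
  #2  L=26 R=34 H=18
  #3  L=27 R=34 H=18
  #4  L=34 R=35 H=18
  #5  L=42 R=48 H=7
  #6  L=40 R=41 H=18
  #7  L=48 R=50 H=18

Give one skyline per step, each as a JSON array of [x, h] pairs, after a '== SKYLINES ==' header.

== SKYLINES ==
[[26,18],[27,0]]
[[26,18],[34,0]]
[[26,18],[34,0]]
[[26,18],[35,0]]
[[26,18],[35,0],[42,7],[48,0]]
[[26,18],[35,0],[40,18],[41,0],[42,7],[48,0]]
[[26,18],[35,0],[40,18],[41,0],[42,7],[48,18],[50,0]]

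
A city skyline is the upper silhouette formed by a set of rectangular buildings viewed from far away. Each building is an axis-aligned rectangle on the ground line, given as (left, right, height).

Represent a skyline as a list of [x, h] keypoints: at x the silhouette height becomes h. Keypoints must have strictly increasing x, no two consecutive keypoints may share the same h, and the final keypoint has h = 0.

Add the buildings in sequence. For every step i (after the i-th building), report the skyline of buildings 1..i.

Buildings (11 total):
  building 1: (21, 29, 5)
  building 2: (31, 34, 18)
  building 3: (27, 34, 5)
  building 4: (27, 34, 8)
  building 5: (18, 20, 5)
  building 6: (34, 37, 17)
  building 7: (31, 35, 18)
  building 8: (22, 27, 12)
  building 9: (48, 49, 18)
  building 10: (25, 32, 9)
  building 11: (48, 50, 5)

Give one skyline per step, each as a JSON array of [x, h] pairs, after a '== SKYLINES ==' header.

== SKYLINES ==
[[21,5],[29,0]]
[[21,5],[29,0],[31,18],[34,0]]
[[21,5],[31,18],[34,0]]
[[21,5],[27,8],[31,18],[34,0]]
[[18,5],[20,0],[21,5],[27,8],[31,18],[34,0]]
[[18,5],[20,0],[21,5],[27,8],[31,18],[34,17],[37,0]]
[[18,5],[20,0],[21,5],[27,8],[31,18],[35,17],[37,0]]
[[18,5],[20,0],[21,5],[22,12],[27,8],[31,18],[35,17],[37,0]]
[[18,5],[20,0],[21,5],[22,12],[27,8],[31,18],[35,17],[37,0],[48,18],[49,0]]
[[18,5],[20,0],[21,5],[22,12],[27,9],[31,18],[35,17],[37,0],[48,18],[49,0]]
[[18,5],[20,0],[21,5],[22,12],[27,9],[31,18],[35,17],[37,0],[48,18],[49,5],[50,0]]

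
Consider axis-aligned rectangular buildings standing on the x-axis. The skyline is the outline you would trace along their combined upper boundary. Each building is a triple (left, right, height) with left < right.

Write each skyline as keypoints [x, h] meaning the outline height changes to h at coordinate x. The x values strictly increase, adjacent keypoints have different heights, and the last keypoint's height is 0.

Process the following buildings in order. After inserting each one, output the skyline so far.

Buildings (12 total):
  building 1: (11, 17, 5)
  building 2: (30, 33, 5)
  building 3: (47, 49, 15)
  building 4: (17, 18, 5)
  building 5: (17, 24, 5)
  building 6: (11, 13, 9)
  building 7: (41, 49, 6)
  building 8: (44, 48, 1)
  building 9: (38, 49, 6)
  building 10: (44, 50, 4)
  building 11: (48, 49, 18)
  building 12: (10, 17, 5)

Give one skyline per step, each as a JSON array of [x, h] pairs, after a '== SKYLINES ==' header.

== SKYLINES ==
[[11,5],[17,0]]
[[11,5],[17,0],[30,5],[33,0]]
[[11,5],[17,0],[30,5],[33,0],[47,15],[49,0]]
[[11,5],[18,0],[30,5],[33,0],[47,15],[49,0]]
[[11,5],[24,0],[30,5],[33,0],[47,15],[49,0]]
[[11,9],[13,5],[24,0],[30,5],[33,0],[47,15],[49,0]]
[[11,9],[13,5],[24,0],[30,5],[33,0],[41,6],[47,15],[49,0]]
[[11,9],[13,5],[24,0],[30,5],[33,0],[41,6],[47,15],[49,0]]
[[11,9],[13,5],[24,0],[30,5],[33,0],[38,6],[47,15],[49,0]]
[[11,9],[13,5],[24,0],[30,5],[33,0],[38,6],[47,15],[49,4],[50,0]]
[[11,9],[13,5],[24,0],[30,5],[33,0],[38,6],[47,15],[48,18],[49,4],[50,0]]
[[10,5],[11,9],[13,5],[24,0],[30,5],[33,0],[38,6],[47,15],[48,18],[49,4],[50,0]]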